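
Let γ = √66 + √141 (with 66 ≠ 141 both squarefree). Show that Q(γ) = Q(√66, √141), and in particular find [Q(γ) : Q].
[Q(γ) : Q] = 4 (equivalently, Q(γ) = Q(√66, √141))

Obviously Q(γ) ⊆ Q(√66, √141), and [Q(√66, √141):Q] = 4 (since 66, 141 are distinct squarefree integers > 1 with 9306 not a perfect square). To show equality we compute the minimal polynomial of γ. From γ = √66 + √141: γ^2 = 66 + 2√(9306) + 141 = 207 + 2√(9306), so γ^2 - 207 = 2√(9306); squaring, (γ^2 - 207)^2 = 4·9306, i.e. γ^4 - 414γ^2 + 42849 - 37224 = 0, i.e. γ^4 - 414γ^2 + 5625 = 0. So γ is a root of x^4 - 414x^2 + 5625. This polynomial is irreducible over Q: it has no rational root (each ±√66 ± √141 is irrational), and any factorization into two quadratics over Q would force √(9306) ∈ Q (pairing opposite roots) or √66, √141 ∈ Q (other pairings), all impossible. Hence [Q(γ):Q] = 4 = [Q(√66, √141):Q], so Q(γ) = Q(√66, √141).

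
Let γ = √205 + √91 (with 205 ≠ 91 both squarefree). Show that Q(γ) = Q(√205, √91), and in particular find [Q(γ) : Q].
[Q(γ) : Q] = 4 (equivalently, Q(γ) = Q(√205, √91))

Obviously Q(γ) ⊆ Q(√205, √91), and [Q(√205, √91):Q] = 4 (since 205, 91 are distinct squarefree integers > 1 with 18655 not a perfect square). To show equality we compute the minimal polynomial of γ. From γ = √205 + √91: γ^2 = 205 + 2√(18655) + 91 = 296 + 2√(18655), so γ^2 - 296 = 2√(18655); squaring, (γ^2 - 296)^2 = 4·18655, i.e. γ^4 - 592γ^2 + 87616 - 74620 = 0, i.e. γ^4 - 592γ^2 + 12996 = 0. So γ is a root of x^4 - 592x^2 + 12996. This polynomial is irreducible over Q: it has no rational root (each ±√205 ± √91 is irrational), and any factorization into two quadratics over Q would force √(18655) ∈ Q (pairing opposite roots) or √205, √91 ∈ Q (other pairings), all impossible. Hence [Q(γ):Q] = 4 = [Q(√205, √91):Q], so Q(γ) = Q(√205, √91).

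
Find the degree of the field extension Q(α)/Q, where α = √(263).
[Q(α):Q] = 2

[Q(α):Q] equals the degree of the minimal polynomial of α. Here α^2 = 263 and x^2 - 263 is irreducible (d = 263 is squarefree, ≠ 1, hence not a square), so deg(m_α) = 2. Thus [Q(α):Q] = 2.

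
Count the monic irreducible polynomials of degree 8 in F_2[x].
There are 30 monic irreducible polynomials of degree 8 over F_2

Each element of F_{2^8} that lies in no proper subfield is a root of exactly one monic irreducible of degree 8 over F_2, and each such polynomial has 8 distinct roots in F_{2^8}. By Möbius inversion the count is N_2(8) = (1/8) Σ_{d|8} μ(8/d) · 2^d = (1/8)(μ(8)·2^1 + μ(4)·2^2 + μ(2)·2^4 + μ(1)·2^8) = 240/8 = 30.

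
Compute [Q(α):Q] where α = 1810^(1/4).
[Q(α):Q] = 4

α is a root of x^4 - 1810. By Eisenstein's criterion at the prime p = 2 (which divides the constant term 1810 but p^2 = 4 does not, since 1810 is squarefree), x^4 - 1810 is irreducible over Q. Hence [Q(α):Q] = 4.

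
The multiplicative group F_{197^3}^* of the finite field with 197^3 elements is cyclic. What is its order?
|F_{197^3}^*| = 7645372

F_{197^3} has 197^3 = 7645373 elements; its multiplicative group consists of all nonzero elements, so |F_{197^3}^*| = 7645373 - 1 = 7645372. (It is cyclic since any finite subgroup of the multiplicative group of a field is cyclic.)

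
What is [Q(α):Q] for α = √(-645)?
[Q(α):Q] = 2

[Q(α):Q] equals the degree of the minimal polynomial of α. Here α^2 = -645 and x^2 + 645 is irreducible (d = -645 is squarefree, ≠ 1, hence not a square), so deg(m_α) = 2. Thus [Q(α):Q] = 2.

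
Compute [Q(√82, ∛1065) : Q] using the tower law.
[Q(√82, ∛1065) : Q] = 6

Let L = Q(√82, ∛1065). Since Q(√82) ⊂ L and [Q(√82):Q] = 2, the tower law gives 2 | [L:Q]. Likewise Q(∛1065) ⊂ L with [Q(∛1065):Q] = 3 (because 1065 is not a perfect cube), so 3 | [L:Q]. As gcd(2,3) = 1, [L:Q] is divisible by 6. Conversely L is generated over Q by √82 and ∛1065, so [L:Q] ≤ 2·3 = 6. Therefore [Q(√82, ∛1065) : Q] = 6.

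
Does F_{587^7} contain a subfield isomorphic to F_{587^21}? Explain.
No: F_{587^21} is not a subfield of F_{587^7}

F_{p^m} embeds in F_{p^n} iff m | n. Here 21 ∤ 7 (since 7 = 0·21 + 7 with remainder 7 ≠ 0), so F_{587^21} is not a subfield of F_{587^7}. Equivalently: if it were, the tower law would give 21 = [F_{587^21}:F_587] dividing [F_{587^7}:F_587] = 7, contradiction.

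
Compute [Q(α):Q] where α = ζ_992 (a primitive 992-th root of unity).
[Q(α):Q] = 480

The minimal polynomial of ζ_992 over Q is the 992-th cyclotomic polynomial Φ_992(x), which is irreducible over Q and has degree φ(992) = 480. Hence [Q(α):Q] = φ(992) = 480.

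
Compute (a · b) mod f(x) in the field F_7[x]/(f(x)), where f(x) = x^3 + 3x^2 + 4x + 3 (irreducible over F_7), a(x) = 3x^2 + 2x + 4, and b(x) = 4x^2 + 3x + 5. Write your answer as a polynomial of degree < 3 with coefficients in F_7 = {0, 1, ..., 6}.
a · b ≡ 4x^2 + 6x (mod f(x))

Multiply in F_7[x]: a(x)·b(x) = (3x^2 + 2x + 4)·(4x^2 + 3x + 5) = 5x^4 + 3x^3 + 2x^2 + x + 6. This has degree ≥ 3, so divide by f(x) over F_7: 5x^4 + 3x^3 + 2x^2 + x + 6 = (5x + 2)·(x^3 + 3x^2 + 4x + 3) + (4x^2 + 6x). Hence a·b ≡ 4x^2 + 6x (mod f). (F_7[x]/(f) is a field with 7^3 = 343 elements since f is irreducible of degree 3.)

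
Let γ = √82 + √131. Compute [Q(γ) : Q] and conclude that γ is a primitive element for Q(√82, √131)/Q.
[Q(γ) : Q] = 4 (equivalently, Q(γ) = Q(√82, √131))

Obviously Q(γ) ⊆ Q(√82, √131), and [Q(√82, √131):Q] = 4 (since 82, 131 are distinct squarefree integers > 1 with 10742 not a perfect square). To show equality we compute the minimal polynomial of γ. From γ = √82 + √131: γ^2 = 82 + 2√(10742) + 131 = 213 + 2√(10742), so γ^2 - 213 = 2√(10742); squaring, (γ^2 - 213)^2 = 4·10742, i.e. γ^4 - 426γ^2 + 45369 - 42968 = 0, i.e. γ^4 - 426γ^2 + 2401 = 0. So γ is a root of x^4 - 426x^2 + 2401. This polynomial is irreducible over Q: it has no rational root (each ±√82 ± √131 is irrational), and any factorization into two quadratics over Q would force √(10742) ∈ Q (pairing opposite roots) or √82, √131 ∈ Q (other pairings), all impossible. Hence [Q(γ):Q] = 4 = [Q(√82, √131):Q], so Q(γ) = Q(√82, √131).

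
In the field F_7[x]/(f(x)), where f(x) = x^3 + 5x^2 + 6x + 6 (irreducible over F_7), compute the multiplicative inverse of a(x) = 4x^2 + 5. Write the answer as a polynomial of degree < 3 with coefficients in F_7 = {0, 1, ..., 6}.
a(x)^(-1) ≡ 2x^2 + 2x + 1 (mod f(x))

Since f is irreducible over F_7, F_7[x]/(f) is a field and a(x) ≠ 0 has an inverse. Apply the extended Euclidean algorithm to f(x) and a(x) in F_7[x]: f(x) = (2x + 3)·a(x) + (3x + 5);  a(x) = (6x + 4)·(3x + 5) + (6). The last nonzero remainder is the constant 6 = gcd(f, a) in F_7. Back-substituting through the division chain expresses 6 = s(x)·a(x) + t(x)·f(x) with s(x) ≡ 5x^2 + 5x + 6 (mod f), so (5x^2 + 5x + 6)·a(x) ≡ 6 (mod f). Multiplying by 6^(-1) ≡ 6 in F_7 gives a(x)^(-1) ≡ 6·(5x^2 + 5x + 6) ≡ 2x^2 + 2x + 1 (mod f). Check: (4x^2 + 5)·(2x^2 + 2x + 1) = x^4 + x^3 + 3x + 5 ≡ 1 (mod x^3 + 5x^2 + 6x + 6).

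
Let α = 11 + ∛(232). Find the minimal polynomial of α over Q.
m_α(x) = x^3 - 33x^2 + 363x - 1563

Set β = α - 11 = ∛(232), so β^3 = 232. Then (α - 11)^3 - 232 = 0, i.e. α is a root of g(x) = (x - 11)^3 - 232 = x^3 - 33x^2 + 363x - 1563. Since g(x) = h(x - 11) where h(x) = x^3 - 232, and h is irreducible over Q (because 232 is not a perfect cube, so h has no rational root, and a monic cubic with no rational root is irreducible), g is also irreducible (irreducibility is preserved under the substitution x → x - 11). Hence m_α(x) = x^3 - 33x^2 + 363x - 1563.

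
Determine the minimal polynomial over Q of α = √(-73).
m_α(x) = x^2 + 73

α satisfies α^2 + 73 = 0, so x^2 + 73 annihilates α. Since d = -73 is squarefree and ≠ 1, it is not a perfect square in Q, so x^2 + 73 has no rational root and is therefore irreducible over Q (a degree-2 polynomial over a field is irreducible iff it has no root). Hence m_α(x) = x^2 + 73.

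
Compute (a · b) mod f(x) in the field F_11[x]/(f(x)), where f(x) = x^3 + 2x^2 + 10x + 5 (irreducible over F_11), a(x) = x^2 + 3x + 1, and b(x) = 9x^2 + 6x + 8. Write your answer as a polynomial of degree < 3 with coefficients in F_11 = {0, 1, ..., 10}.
a · b ≡ 3x^2 + 10 (mod f(x))

Multiply in F_11[x]: a(x)·b(x) = (x^2 + 3x + 1)·(9x^2 + 6x + 8) = 9x^4 + 2x^2 + 8x + 8. This has degree ≥ 3, so divide by f(x) over F_11: 9x^4 + 2x^2 + 8x + 8 = (9x + 4)·(x^3 + 2x^2 + 10x + 5) + (3x^2 + 10). Hence a·b ≡ 3x^2 + 10 (mod f). (F_11[x]/(f) is a field with 11^3 = 1331 elements since f is irreducible of degree 3.)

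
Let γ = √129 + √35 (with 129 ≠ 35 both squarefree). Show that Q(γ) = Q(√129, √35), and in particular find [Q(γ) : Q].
[Q(γ) : Q] = 4 (equivalently, Q(γ) = Q(√129, √35))

Obviously Q(γ) ⊆ Q(√129, √35), and [Q(√129, √35):Q] = 4 (since 129, 35 are distinct squarefree integers > 1 with 4515 not a perfect square). To show equality we compute the minimal polynomial of γ. From γ = √129 + √35: γ^2 = 129 + 2√(4515) + 35 = 164 + 2√(4515), so γ^2 - 164 = 2√(4515); squaring, (γ^2 - 164)^2 = 4·4515, i.e. γ^4 - 328γ^2 + 26896 - 18060 = 0, i.e. γ^4 - 328γ^2 + 8836 = 0. So γ is a root of x^4 - 328x^2 + 8836. This polynomial is irreducible over Q: it has no rational root (each ±√129 ± √35 is irrational), and any factorization into two quadratics over Q would force √(4515) ∈ Q (pairing opposite roots) or √129, √35 ∈ Q (other pairings), all impossible. Hence [Q(γ):Q] = 4 = [Q(√129, √35):Q], so Q(γ) = Q(√129, √35).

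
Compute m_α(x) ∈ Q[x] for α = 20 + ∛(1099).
m_α(x) = x^3 - 60x^2 + 1200x - 9099

Set β = α - 20 = ∛(1099), so β^3 = 1099. Then (α - 20)^3 - 1099 = 0, i.e. α is a root of g(x) = (x - 20)^3 - 1099 = x^3 - 60x^2 + 1200x - 9099. Since g(x) = h(x - 20) where h(x) = x^3 - 1099, and h is irreducible over Q (because 1099 is not a perfect cube, so h has no rational root, and a monic cubic with no rational root is irreducible), g is also irreducible (irreducibility is preserved under the substitution x → x - 20). Hence m_α(x) = x^3 - 60x^2 + 1200x - 9099.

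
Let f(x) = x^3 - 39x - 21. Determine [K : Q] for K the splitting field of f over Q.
[K : Q] = 6

By the rational root test, any rational root of the monic integer polynomial f(x) = x^3 - 39x - 21 must be an integer dividing the constant term -21, i.e. one of ±{1, 3, 7, 21}. Evaluating: f(1) = -59, f(-1) = 17, f(3) = -111, f(-3) = 69, f(7) = 49, f(-7) = -91, f(21) = 8421, f(-21) = -8463; none is 0, so f has no rational root and is therefore irreducible over Q (a cubic with no linear factor over a field is irreducible). For an irreducible cubic, the Galois group is A_3 or S_3 according as the discriminant disc(f) = -4a^3 - 27b^2 = -4·(-39)^3 - 27·(-21)^2 = 225369 is or is not a square in Q. Here disc(f) = 225369 is not a perfect square in Q, so the Galois group of f over Q is not contained in A_3 and must be all of S_3. The splitting field has degree |S_3| = 6 over Q, so [K : Q] = 6.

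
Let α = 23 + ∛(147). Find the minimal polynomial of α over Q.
m_α(x) = x^3 - 69x^2 + 1587x - 12314

Set β = α - 23 = ∛(147), so β^3 = 147. Then (α - 23)^3 - 147 = 0, i.e. α is a root of g(x) = (x - 23)^3 - 147 = x^3 - 69x^2 + 1587x - 12314. Since g(x) = h(x - 23) where h(x) = x^3 - 147, and h is irreducible over Q (because 147 is not a perfect cube, so h has no rational root, and a monic cubic with no rational root is irreducible), g is also irreducible (irreducibility is preserved under the substitution x → x - 23). Hence m_α(x) = x^3 - 69x^2 + 1587x - 12314.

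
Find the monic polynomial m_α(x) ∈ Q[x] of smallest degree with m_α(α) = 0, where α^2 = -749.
m_α(x) = x^2 + 749

α satisfies α^2 + 749 = 0, so x^2 + 749 annihilates α. Since d = -749 is squarefree and ≠ 1, it is not a perfect square in Q, so x^2 + 749 has no rational root and is therefore irreducible over Q (a degree-2 polynomial over a field is irreducible iff it has no root). Hence m_α(x) = x^2 + 749.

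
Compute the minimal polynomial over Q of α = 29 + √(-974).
m_α(x) = x^2 - 58x + 1815

From α - 29 = √(-974), squaring gives (α - 29)^2 = -974, i.e. α^2 - 58α + 841 = -974, so α^2 - 58α + 1815 = 0. The discriminant of x^2 - 58x + 1815 is (-58)^2 - 4·(1815) = 3364 - 7260 = -3896, and 4·(-974) is not a perfect square in Q since -974 is squarefree and ≠ 1. Hence x^2 - 58x + 1815 is irreducible over Q and is the minimal polynomial of α.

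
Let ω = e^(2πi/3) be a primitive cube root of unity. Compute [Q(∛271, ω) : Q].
[Q(∛271, ω) : Q] = 6

[Q(∛271):Q] = 3 (min poly x^3 - 271, irreducible since 271 is not a perfect cube). [Q(ω):Q] = 2 (min poly x^2 + x + 1). Since Q(∛271) ⊂ R and ω ∉ R, we have ω ∉ Q(∛271), so x^2 + x + 1 remains irreducible over Q(∛271) and [Q(∛271, ω) : Q(∛271)] = 2. By the tower law, [Q(∛271, ω) : Q] = 3 · 2 = 6. (In fact Q(∛271, ω) is the splitting field of x^3 - 271 over Q.)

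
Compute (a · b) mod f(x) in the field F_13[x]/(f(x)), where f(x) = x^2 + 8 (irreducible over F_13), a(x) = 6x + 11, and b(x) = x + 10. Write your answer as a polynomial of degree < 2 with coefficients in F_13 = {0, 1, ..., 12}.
a · b ≡ 6x + 10 (mod f(x))

Multiply in F_13[x]: a(x)·b(x) = (6x + 11)·(x + 10) = 6x^2 + 6x + 6. This has degree ≥ 2, so divide by f(x) over F_13: 6x^2 + 6x + 6 = (6)·(x^2 + 8) + (6x + 10). Hence a·b ≡ 6x + 10 (mod f). (F_13[x]/(f) is a field with 13^2 = 169 elements since f is irreducible of degree 2.)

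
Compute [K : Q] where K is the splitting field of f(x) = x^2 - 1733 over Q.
[K : Q] = 2

f(x) = x^2 - 1733 factors as (x - √1733)(x + √1733). The splitting field is K = Q(√1733). Since 1733 is squarefree and > 1, it is not a perfect square, so x^2 - 1733 is irreducible over Q and [Q(√1733) : Q] = 2. Hence [K : Q] = 2.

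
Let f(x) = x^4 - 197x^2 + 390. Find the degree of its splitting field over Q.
[K : Q] = 4

Solving the quadratic in x^2: x^2 = (197 ± √(197^2 - 4·390))/2 = (197 ± √37249)/2 = (197 ± 193)/2, giving x^2 = 195 or x^2 = 2. So f(x) = (x^2 - 195)(x^2 - 2) and the roots of f are ±√195, ±√2. Hence the splitting field is K = Q(√195, √2). Since 195 and 2 are distinct squarefree integers > 1, their product 390 is not a perfect square, so √2 ∉ Q(√195). By the tower law [K:Q] = [Q(√195,√2):Q(√195)] · [Q(√195):Q] = 2 · 2 = 4.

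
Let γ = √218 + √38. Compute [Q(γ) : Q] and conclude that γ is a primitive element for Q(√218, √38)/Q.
[Q(γ) : Q] = 4 (equivalently, Q(γ) = Q(√218, √38))

Obviously Q(γ) ⊆ Q(√218, √38), and [Q(√218, √38):Q] = 4 (since 218, 38 are distinct squarefree integers > 1 with 8284 not a perfect square). To show equality we compute the minimal polynomial of γ. From γ = √218 + √38: γ^2 = 218 + 2√(8284) + 38 = 256 + 2√(8284), so γ^2 - 256 = 2√(8284); squaring, (γ^2 - 256)^2 = 4·8284, i.e. γ^4 - 512γ^2 + 65536 - 33136 = 0, i.e. γ^4 - 512γ^2 + 32400 = 0. So γ is a root of x^4 - 512x^2 + 32400. This polynomial is irreducible over Q: it has no rational root (each ±√218 ± √38 is irrational), and any factorization into two quadratics over Q would force √(8284) ∈ Q (pairing opposite roots) or √218, √38 ∈ Q (other pairings), all impossible. Hence [Q(γ):Q] = 4 = [Q(√218, √38):Q], so Q(γ) = Q(√218, √38).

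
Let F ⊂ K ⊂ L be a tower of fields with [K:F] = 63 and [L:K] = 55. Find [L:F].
[L:F] = 3465

The tower law says that for any tower of field extensions F ⊂ K ⊂ L with finite degrees, [L:F] = [L:K] · [K:F]. Here this gives [L:F] = 55 · 63 = 3465.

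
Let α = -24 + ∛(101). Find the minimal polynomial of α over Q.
m_α(x) = x^3 + 72x^2 + 1728x + 13723

Set β = α + 24 = ∛(101), so β^3 = 101. Then (α + 24)^3 - 101 = 0, i.e. α is a root of g(x) = (x + 24)^3 - 101 = x^3 + 72x^2 + 1728x + 13723. Since g(x) = h(x + 24) where h(x) = x^3 - 101, and h is irreducible over Q (because 101 is not a perfect cube, so h has no rational root, and a monic cubic with no rational root is irreducible), g is also irreducible (irreducibility is preserved under the substitution x → x + 24). Hence m_α(x) = x^3 + 72x^2 + 1728x + 13723.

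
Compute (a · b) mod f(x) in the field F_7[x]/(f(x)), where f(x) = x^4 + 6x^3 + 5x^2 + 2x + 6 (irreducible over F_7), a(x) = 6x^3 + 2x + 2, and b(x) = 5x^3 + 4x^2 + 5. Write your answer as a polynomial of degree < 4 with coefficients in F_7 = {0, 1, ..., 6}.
a · b ≡ 3x^3 + 3x^2 + 5x + 1 (mod f(x))

Multiply in F_7[x]: a(x)·b(x) = (6x^3 + 2x + 2)·(5x^3 + 4x^2 + 5) = 2x^6 + 3x^5 + 3x^4 + 6x^3 + x^2 + 3x + 3. This has degree ≥ 4, so divide by f(x) over F_7: 2x^6 + 3x^5 + 3x^4 + 6x^3 + x^2 + 3x + 3 = (2x^2 + 5x + 5)·(x^4 + 6x^3 + 5x^2 + 2x + 6) + (3x^3 + 3x^2 + 5x + 1). Hence a·b ≡ 3x^3 + 3x^2 + 5x + 1 (mod f). (F_7[x]/(f) is a field with 7^4 = 2401 elements since f is irreducible of degree 4.)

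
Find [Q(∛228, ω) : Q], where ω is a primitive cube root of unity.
[Q(∛228, ω) : Q] = 6

[Q(∛228):Q] = 3 (min poly x^3 - 228, irreducible since 228 is not a perfect cube). [Q(ω):Q] = 2 (min poly x^2 + x + 1). Since Q(∛228) ⊂ R and ω ∉ R, we have ω ∉ Q(∛228), so x^2 + x + 1 remains irreducible over Q(∛228) and [Q(∛228, ω) : Q(∛228)] = 2. By the tower law, [Q(∛228, ω) : Q] = 3 · 2 = 6. (In fact Q(∛228, ω) is the splitting field of x^3 - 228 over Q.)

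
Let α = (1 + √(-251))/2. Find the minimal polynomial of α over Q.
m_α(x) = x^2 - x + 63

From 2α - 1 = √(-251), squaring gives (2α - 1)^2 = -251, i.e. 4α^2 - 4α + 1 = -251, so α^2 - α + (1 + 251)/4 = 0. Since -251 ≡ 1 (mod 4), (1 + 251)/4 = 63 ∈ Z. The polynomial x^2 - x + 63 has discriminant 1 - 4·(63) = -251, which is not a perfect square in Q (d = -251 is squarefree and ≠ 1), so x^2 - x + 63 is irreducible over Q. It is the minimal polynomial of α.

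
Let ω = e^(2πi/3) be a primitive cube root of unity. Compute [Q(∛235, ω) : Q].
[Q(∛235, ω) : Q] = 6

[Q(∛235):Q] = 3 (min poly x^3 - 235, irreducible since 235 is not a perfect cube). [Q(ω):Q] = 2 (min poly x^2 + x + 1). Since Q(∛235) ⊂ R and ω ∉ R, we have ω ∉ Q(∛235), so x^2 + x + 1 remains irreducible over Q(∛235) and [Q(∛235, ω) : Q(∛235)] = 2. By the tower law, [Q(∛235, ω) : Q] = 3 · 2 = 6. (In fact Q(∛235, ω) is the splitting field of x^3 - 235 over Q.)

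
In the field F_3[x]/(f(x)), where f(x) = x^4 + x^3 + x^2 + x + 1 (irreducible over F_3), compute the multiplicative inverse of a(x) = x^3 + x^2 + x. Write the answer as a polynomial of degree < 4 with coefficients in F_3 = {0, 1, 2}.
a(x)^(-1) ≡ 2x^3 + 2x + 2 (mod f(x))

Since f is irreducible over F_3, F_3[x]/(f) is a field and a(x) ≠ 0 has an inverse. Apply the extended Euclidean algorithm to f(x) and a(x) in F_3[x]: f(x) = (x)·a(x) + (x + 1);  a(x) = (x^2 + 1)·(x + 1) + (2). The last nonzero remainder is the constant 2 = gcd(f, a) in F_3. Back-substituting through the division chain expresses 2 = s(x)·a(x) + t(x)·f(x) with s(x) ≡ x^3 + x + 1 (mod f), so (x^3 + x + 1)·a(x) ≡ 2 (mod f). Multiplying by 2^(-1) ≡ 2 in F_3 gives a(x)^(-1) ≡ 2·(x^3 + x + 1) ≡ 2x^3 + 2x + 2 (mod f). Check: (x^3 + x^2 + x)·(2x^3 + 2x + 2) = 2x^6 + 2x^5 + x^4 + x^3 + x^2 + 2x ≡ 1 (mod x^4 + x^3 + x^2 + x + 1).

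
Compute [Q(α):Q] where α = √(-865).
[Q(α):Q] = 2

[Q(α):Q] equals the degree of the minimal polynomial of α. Here α^2 = -865 and x^2 + 865 is irreducible (d = -865 is squarefree, ≠ 1, hence not a square), so deg(m_α) = 2. Thus [Q(α):Q] = 2.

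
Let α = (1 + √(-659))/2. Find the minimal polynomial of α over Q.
m_α(x) = x^2 - x + 165

From 2α - 1 = √(-659), squaring gives (2α - 1)^2 = -659, i.e. 4α^2 - 4α + 1 = -659, so α^2 - α + (1 + 659)/4 = 0. Since -659 ≡ 1 (mod 4), (1 + 659)/4 = 165 ∈ Z. The polynomial x^2 - x + 165 has discriminant 1 - 4·(165) = -659, which is not a perfect square in Q (d = -659 is squarefree and ≠ 1), so x^2 - x + 165 is irreducible over Q. It is the minimal polynomial of α.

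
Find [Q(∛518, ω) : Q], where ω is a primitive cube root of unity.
[Q(∛518, ω) : Q] = 6

[Q(∛518):Q] = 3 (min poly x^3 - 518, irreducible since 518 is not a perfect cube). [Q(ω):Q] = 2 (min poly x^2 + x + 1). Since Q(∛518) ⊂ R and ω ∉ R, we have ω ∉ Q(∛518), so x^2 + x + 1 remains irreducible over Q(∛518) and [Q(∛518, ω) : Q(∛518)] = 2. By the tower law, [Q(∛518, ω) : Q] = 3 · 2 = 6. (In fact Q(∛518, ω) is the splitting field of x^3 - 518 over Q.)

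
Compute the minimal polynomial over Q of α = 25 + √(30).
m_α(x) = x^2 - 50x + 595

From α - 25 = √(30), squaring gives (α - 25)^2 = 30, i.e. α^2 - 50α + 625 = 30, so α^2 - 50α + 595 = 0. The discriminant of x^2 - 50x + 595 is (-50)^2 - 4·(595) = 2500 - 2380 = 120, and 4·(30) is not a perfect square in Q since 30 is squarefree and ≠ 1. Hence x^2 - 50x + 595 is irreducible over Q and is the minimal polynomial of α.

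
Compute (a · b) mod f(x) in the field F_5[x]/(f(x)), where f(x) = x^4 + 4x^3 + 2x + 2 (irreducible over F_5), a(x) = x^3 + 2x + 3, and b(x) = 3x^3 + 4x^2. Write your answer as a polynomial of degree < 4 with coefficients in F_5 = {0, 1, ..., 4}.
a · b ≡ 4x^3 + 2x^2 + 4 (mod f(x))

Multiply in F_5[x]: a(x)·b(x) = (x^3 + 2x + 3)·(3x^3 + 4x^2) = 3x^6 + 4x^5 + x^4 + 2x^3 + 2x^2. This has degree ≥ 4, so divide by f(x) over F_5: 3x^6 + 4x^5 + x^4 + 2x^3 + 2x^2 = (3x^2 + 2x + 3)·(x^4 + 4x^3 + 2x + 2) + (4x^3 + 2x^2 + 4). Hence a·b ≡ 4x^3 + 2x^2 + 4 (mod f). (F_5[x]/(f) is a field with 5^4 = 625 elements since f is irreducible of degree 4.)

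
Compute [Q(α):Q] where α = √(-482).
[Q(α):Q] = 2

[Q(α):Q] equals the degree of the minimal polynomial of α. Here α^2 = -482 and x^2 + 482 is irreducible (d = -482 is squarefree, ≠ 1, hence not a square), so deg(m_α) = 2. Thus [Q(α):Q] = 2.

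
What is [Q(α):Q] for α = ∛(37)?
[Q(α):Q] = 3

The minimal polynomial of α is x^3 - 37, irreducible over Q since 37 is not a perfect cube (so x^3 - 37 has no rational root). Hence [Q(α):Q] = deg(m_α) = 3.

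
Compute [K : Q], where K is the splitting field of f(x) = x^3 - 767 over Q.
[K : Q] = 6

The roots of x^3 - 767 are ∛767, ω∛767, ω^2∛767 where ω = e^(2πi/3) is a primitive cube root of unity, so K = Q(∛767, ω). Now [Q(∛767):Q] = 3 (since 767 is not a perfect cube, x^3 - 767 is irreducible) and [Q(ω):Q] = 2. Both 2 and 3 divide [K:Q], and [K:Q] ≤ 3·2 = 6, so [K:Q] = 6. (Equivalently: Q(∛767) ⊂ R but ω ∉ R, so [K : Q(∛767)] = 2.)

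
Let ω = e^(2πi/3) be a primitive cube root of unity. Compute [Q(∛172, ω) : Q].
[Q(∛172, ω) : Q] = 6

[Q(∛172):Q] = 3 (min poly x^3 - 172, irreducible since 172 is not a perfect cube). [Q(ω):Q] = 2 (min poly x^2 + x + 1). Since Q(∛172) ⊂ R and ω ∉ R, we have ω ∉ Q(∛172), so x^2 + x + 1 remains irreducible over Q(∛172) and [Q(∛172, ω) : Q(∛172)] = 2. By the tower law, [Q(∛172, ω) : Q] = 3 · 2 = 6. (In fact Q(∛172, ω) is the splitting field of x^3 - 172 over Q.)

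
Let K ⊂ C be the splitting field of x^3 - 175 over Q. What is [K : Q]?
[K : Q] = 6

The roots of x^3 - 175 are ∛175, ω∛175, ω^2∛175 where ω = e^(2πi/3) is a primitive cube root of unity, so K = Q(∛175, ω). Now [Q(∛175):Q] = 3 (since 175 is not a perfect cube, x^3 - 175 is irreducible) and [Q(ω):Q] = 2. Both 2 and 3 divide [K:Q], and [K:Q] ≤ 3·2 = 6, so [K:Q] = 6. (Equivalently: Q(∛175) ⊂ R but ω ∉ R, so [K : Q(∛175)] = 2.)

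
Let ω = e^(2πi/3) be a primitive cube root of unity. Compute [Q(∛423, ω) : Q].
[Q(∛423, ω) : Q] = 6

[Q(∛423):Q] = 3 (min poly x^3 - 423, irreducible since 423 is not a perfect cube). [Q(ω):Q] = 2 (min poly x^2 + x + 1). Since Q(∛423) ⊂ R and ω ∉ R, we have ω ∉ Q(∛423), so x^2 + x + 1 remains irreducible over Q(∛423) and [Q(∛423, ω) : Q(∛423)] = 2. By the tower law, [Q(∛423, ω) : Q] = 3 · 2 = 6. (In fact Q(∛423, ω) is the splitting field of x^3 - 423 over Q.)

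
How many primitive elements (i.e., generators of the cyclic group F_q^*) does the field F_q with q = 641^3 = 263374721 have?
There are φ(263374720) = 90298368 primitive elements

F_q^* is cyclic of order q - 1 = 263374720. A cyclic group of order m has exactly φ(m) generators. Here m = 263374720 = 2^7 · 5 · 7 · 58789, so the number of primitive elements is φ(263374720) = 90298368.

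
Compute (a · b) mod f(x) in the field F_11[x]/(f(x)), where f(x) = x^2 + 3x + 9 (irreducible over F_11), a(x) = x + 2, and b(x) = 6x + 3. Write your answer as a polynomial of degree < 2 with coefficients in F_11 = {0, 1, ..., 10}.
a · b ≡ 8x + 7 (mod f(x))

Multiply in F_11[x]: a(x)·b(x) = (x + 2)·(6x + 3) = 6x^2 + 4x + 6. This has degree ≥ 2, so divide by f(x) over F_11: 6x^2 + 4x + 6 = (6)·(x^2 + 3x + 9) + (8x + 7). Hence a·b ≡ 8x + 7 (mod f). (F_11[x]/(f) is a field with 11^2 = 121 elements since f is irreducible of degree 2.)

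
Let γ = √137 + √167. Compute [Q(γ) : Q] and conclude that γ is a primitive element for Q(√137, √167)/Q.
[Q(γ) : Q] = 4 (equivalently, Q(γ) = Q(√137, √167))

Obviously Q(γ) ⊆ Q(√137, √167), and [Q(√137, √167):Q] = 4 (since 137, 167 are distinct squarefree integers > 1 with 22879 not a perfect square). To show equality we compute the minimal polynomial of γ. From γ = √137 + √167: γ^2 = 137 + 2√(22879) + 167 = 304 + 2√(22879), so γ^2 - 304 = 2√(22879); squaring, (γ^2 - 304)^2 = 4·22879, i.e. γ^4 - 608γ^2 + 92416 - 91516 = 0, i.e. γ^4 - 608γ^2 + 900 = 0. So γ is a root of x^4 - 608x^2 + 900. This polynomial is irreducible over Q: it has no rational root (each ±√137 ± √167 is irrational), and any factorization into two quadratics over Q would force √(22879) ∈ Q (pairing opposite roots) or √137, √167 ∈ Q (other pairings), all impossible. Hence [Q(γ):Q] = 4 = [Q(√137, √167):Q], so Q(γ) = Q(√137, √167).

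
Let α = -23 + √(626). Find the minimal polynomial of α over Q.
m_α(x) = x^2 + 46x - 97

From α + 23 = √(626), squaring gives (α + 23)^2 = 626, i.e. α^2 + 46α + 529 = 626, so α^2 + 46α - 97 = 0. The discriminant of x^2 + 46x - 97 is (46)^2 - 4·(-97) = 2116 + 388 = 2504, and 4·(626) is not a perfect square in Q since 626 is squarefree and ≠ 1. Hence x^2 + 46x - 97 is irreducible over Q and is the minimal polynomial of α.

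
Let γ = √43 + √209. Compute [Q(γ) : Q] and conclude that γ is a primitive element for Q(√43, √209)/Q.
[Q(γ) : Q] = 4 (equivalently, Q(γ) = Q(√43, √209))

Obviously Q(γ) ⊆ Q(√43, √209), and [Q(√43, √209):Q] = 4 (since 43, 209 are distinct squarefree integers > 1 with 8987 not a perfect square). To show equality we compute the minimal polynomial of γ. From γ = √43 + √209: γ^2 = 43 + 2√(8987) + 209 = 252 + 2√(8987), so γ^2 - 252 = 2√(8987); squaring, (γ^2 - 252)^2 = 4·8987, i.e. γ^4 - 504γ^2 + 63504 - 35948 = 0, i.e. γ^4 - 504γ^2 + 27556 = 0. So γ is a root of x^4 - 504x^2 + 27556. This polynomial is irreducible over Q: it has no rational root (each ±√43 ± √209 is irrational), and any factorization into two quadratics over Q would force √(8987) ∈ Q (pairing opposite roots) or √43, √209 ∈ Q (other pairings), all impossible. Hence [Q(γ):Q] = 4 = [Q(√43, √209):Q], so Q(γ) = Q(√43, √209).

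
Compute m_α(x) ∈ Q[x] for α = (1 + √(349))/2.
m_α(x) = x^2 - x - 87

From 2α - 1 = √(349), squaring gives (2α - 1)^2 = 349, i.e. 4α^2 - 4α + 1 = 349, so α^2 - α + (1 - 349)/4 = 0. Since 349 ≡ 1 (mod 4), (1 - 349)/4 = -87 ∈ Z. The polynomial x^2 - x - 87 has discriminant 1 - 4·(-87) = 349, which is not a perfect square in Q (d = 349 is squarefree and ≠ 1), so x^2 - x - 87 is irreducible over Q. It is the minimal polynomial of α.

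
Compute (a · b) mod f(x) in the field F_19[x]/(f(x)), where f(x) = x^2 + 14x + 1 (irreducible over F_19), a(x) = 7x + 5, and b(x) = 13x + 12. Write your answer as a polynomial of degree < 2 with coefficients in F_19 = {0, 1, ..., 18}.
a · b ≡ 15x + 7 (mod f(x))

Multiply in F_19[x]: a(x)·b(x) = (7x + 5)·(13x + 12) = 15x^2 + 16x + 3. This has degree ≥ 2, so divide by f(x) over F_19: 15x^2 + 16x + 3 = (15)·(x^2 + 14x + 1) + (15x + 7). Hence a·b ≡ 15x + 7 (mod f). (F_19[x]/(f) is a field with 19^2 = 361 elements since f is irreducible of degree 2.)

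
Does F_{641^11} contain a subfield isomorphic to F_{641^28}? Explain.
No: F_{641^28} is not a subfield of F_{641^11}

F_{p^m} embeds in F_{p^n} iff m | n. Here 28 ∤ 11 (since 11 = 0·28 + 11 with remainder 11 ≠ 0), so F_{641^28} is not a subfield of F_{641^11}. Equivalently: if it were, the tower law would give 28 = [F_{641^28}:F_641] dividing [F_{641^11}:F_641] = 11, contradiction.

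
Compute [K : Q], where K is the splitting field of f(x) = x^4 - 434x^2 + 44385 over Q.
[K : Q] = 4

Solving the quadratic in x^2: x^2 = (434 ± √(434^2 - 4·44385))/2 = (434 ± √10816)/2 = (434 ± 104)/2, giving x^2 = 269 or x^2 = 165. So f(x) = (x^2 - 269)(x^2 - 165) and the roots of f are ±√269, ±√165. Hence the splitting field is K = Q(√269, √165). Since 269 and 165 are distinct squarefree integers > 1, their product 44385 is not a perfect square, so √165 ∉ Q(√269). By the tower law [K:Q] = [Q(√269,√165):Q(√269)] · [Q(√269):Q] = 2 · 2 = 4.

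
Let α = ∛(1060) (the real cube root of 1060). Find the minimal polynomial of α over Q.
m_α(x) = x^3 - 1060

α satisfies α^3 = 1060, so x^3 - 1060 annihilates α. By the rational root test, a rational root p/q (in lowest terms) of x^3 - 1060 would satisfy p^3 = 1060 q^3, forcing q = 1 and p^3 = 1060; but 1060 is not a perfect cube, contradiction. A monic cubic over Q with no rational root is irreducible (any nontrivial factorization would include a linear factor). Hence x^3 - 1060 is the minimal polynomial of α, and in particular [Q(α):Q] = 3.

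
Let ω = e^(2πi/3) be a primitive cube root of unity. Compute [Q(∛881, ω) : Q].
[Q(∛881, ω) : Q] = 6

[Q(∛881):Q] = 3 (min poly x^3 - 881, irreducible since 881 is not a perfect cube). [Q(ω):Q] = 2 (min poly x^2 + x + 1). Since Q(∛881) ⊂ R and ω ∉ R, we have ω ∉ Q(∛881), so x^2 + x + 1 remains irreducible over Q(∛881) and [Q(∛881, ω) : Q(∛881)] = 2. By the tower law, [Q(∛881, ω) : Q] = 3 · 2 = 6. (In fact Q(∛881, ω) is the splitting field of x^3 - 881 over Q.)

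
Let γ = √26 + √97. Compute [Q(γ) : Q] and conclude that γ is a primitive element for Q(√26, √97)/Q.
[Q(γ) : Q] = 4 (equivalently, Q(γ) = Q(√26, √97))

Obviously Q(γ) ⊆ Q(√26, √97), and [Q(√26, √97):Q] = 4 (since 26, 97 are distinct squarefree integers > 1 with 2522 not a perfect square). To show equality we compute the minimal polynomial of γ. From γ = √26 + √97: γ^2 = 26 + 2√(2522) + 97 = 123 + 2√(2522), so γ^2 - 123 = 2√(2522); squaring, (γ^2 - 123)^2 = 4·2522, i.e. γ^4 - 246γ^2 + 15129 - 10088 = 0, i.e. γ^4 - 246γ^2 + 5041 = 0. So γ is a root of x^4 - 246x^2 + 5041. This polynomial is irreducible over Q: it has no rational root (each ±√26 ± √97 is irrational), and any factorization into two quadratics over Q would force √(2522) ∈ Q (pairing opposite roots) or √26, √97 ∈ Q (other pairings), all impossible. Hence [Q(γ):Q] = 4 = [Q(√26, √97):Q], so Q(γ) = Q(√26, √97).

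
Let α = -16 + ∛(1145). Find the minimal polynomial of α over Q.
m_α(x) = x^3 + 48x^2 + 768x + 2951

Set β = α + 16 = ∛(1145), so β^3 = 1145. Then (α + 16)^3 - 1145 = 0, i.e. α is a root of g(x) = (x + 16)^3 - 1145 = x^3 + 48x^2 + 768x + 2951. Since g(x) = h(x + 16) where h(x) = x^3 - 1145, and h is irreducible over Q (because 1145 is not a perfect cube, so h has no rational root, and a monic cubic with no rational root is irreducible), g is also irreducible (irreducibility is preserved under the substitution x → x + 16). Hence m_α(x) = x^3 + 48x^2 + 768x + 2951.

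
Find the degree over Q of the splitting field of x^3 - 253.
[K : Q] = 6

The roots of x^3 - 253 are ∛253, ω∛253, ω^2∛253 where ω = e^(2πi/3) is a primitive cube root of unity, so K = Q(∛253, ω). Now [Q(∛253):Q] = 3 (since 253 is not a perfect cube, x^3 - 253 is irreducible) and [Q(ω):Q] = 2. Both 2 and 3 divide [K:Q], and [K:Q] ≤ 3·2 = 6, so [K:Q] = 6. (Equivalently: Q(∛253) ⊂ R but ω ∉ R, so [K : Q(∛253)] = 2.)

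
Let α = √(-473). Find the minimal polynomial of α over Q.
m_α(x) = x^2 + 473

α satisfies α^2 + 473 = 0, so x^2 + 473 annihilates α. Since d = -473 is squarefree and ≠ 1, it is not a perfect square in Q, so x^2 + 473 has no rational root and is therefore irreducible over Q (a degree-2 polynomial over a field is irreducible iff it has no root). Hence m_α(x) = x^2 + 473.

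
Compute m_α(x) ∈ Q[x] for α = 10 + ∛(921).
m_α(x) = x^3 - 30x^2 + 300x - 1921

Set β = α - 10 = ∛(921), so β^3 = 921. Then (α - 10)^3 - 921 = 0, i.e. α is a root of g(x) = (x - 10)^3 - 921 = x^3 - 30x^2 + 300x - 1921. Since g(x) = h(x - 10) where h(x) = x^3 - 921, and h is irreducible over Q (because 921 is not a perfect cube, so h has no rational root, and a monic cubic with no rational root is irreducible), g is also irreducible (irreducibility is preserved under the substitution x → x - 10). Hence m_α(x) = x^3 - 30x^2 + 300x - 1921.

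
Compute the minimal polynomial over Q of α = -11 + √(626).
m_α(x) = x^2 + 22x - 505

From α + 11 = √(626), squaring gives (α + 11)^2 = 626, i.e. α^2 + 22α + 121 = 626, so α^2 + 22α - 505 = 0. The discriminant of x^2 + 22x - 505 is (22)^2 - 4·(-505) = 484 + 2020 = 2504, and 4·(626) is not a perfect square in Q since 626 is squarefree and ≠ 1. Hence x^2 + 22x - 505 is irreducible over Q and is the minimal polynomial of α.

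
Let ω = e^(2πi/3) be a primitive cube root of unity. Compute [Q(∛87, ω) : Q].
[Q(∛87, ω) : Q] = 6

[Q(∛87):Q] = 3 (min poly x^3 - 87, irreducible since 87 is not a perfect cube). [Q(ω):Q] = 2 (min poly x^2 + x + 1). Since Q(∛87) ⊂ R and ω ∉ R, we have ω ∉ Q(∛87), so x^2 + x + 1 remains irreducible over Q(∛87) and [Q(∛87, ω) : Q(∛87)] = 2. By the tower law, [Q(∛87, ω) : Q] = 3 · 2 = 6. (In fact Q(∛87, ω) is the splitting field of x^3 - 87 over Q.)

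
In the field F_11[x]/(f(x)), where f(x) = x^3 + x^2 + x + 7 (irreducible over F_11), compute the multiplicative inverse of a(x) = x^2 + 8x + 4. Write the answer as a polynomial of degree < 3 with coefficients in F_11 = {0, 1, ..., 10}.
a(x)^(-1) ≡ 8x^2 + 5x + 8 (mod f(x))

Since f is irreducible over F_11, F_11[x]/(f) is a field and a(x) ≠ 0 has an inverse. Apply the extended Euclidean algorithm to f(x) and a(x) in F_11[x]: f(x) = (x + 4)·a(x) + (9x + 2);  a(x) = (5x + 1)·(9x + 2) + (2). The last nonzero remainder is the constant 2 = gcd(f, a) in F_11. Back-substituting through the division chain expresses 2 = s(x)·a(x) + t(x)·f(x) with s(x) ≡ 5x^2 + 10x + 5 (mod f), so (5x^2 + 10x + 5)·a(x) ≡ 2 (mod f). Multiplying by 2^(-1) ≡ 6 in F_11 gives a(x)^(-1) ≡ 6·(5x^2 + 10x + 5) ≡ 8x^2 + 5x + 8 (mod f). Check: (x^2 + 8x + 4)·(8x^2 + 5x + 8) = 8x^4 + 3x^3 + 3x^2 + 7x + 10 ≡ 1 (mod x^3 + x^2 + x + 7).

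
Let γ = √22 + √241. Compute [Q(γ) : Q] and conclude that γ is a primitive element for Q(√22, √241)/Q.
[Q(γ) : Q] = 4 (equivalently, Q(γ) = Q(√22, √241))

Obviously Q(γ) ⊆ Q(√22, √241), and [Q(√22, √241):Q] = 4 (since 22, 241 are distinct squarefree integers > 1 with 5302 not a perfect square). To show equality we compute the minimal polynomial of γ. From γ = √22 + √241: γ^2 = 22 + 2√(5302) + 241 = 263 + 2√(5302), so γ^2 - 263 = 2√(5302); squaring, (γ^2 - 263)^2 = 4·5302, i.e. γ^4 - 526γ^2 + 69169 - 21208 = 0, i.e. γ^4 - 526γ^2 + 47961 = 0. So γ is a root of x^4 - 526x^2 + 47961. This polynomial is irreducible over Q: it has no rational root (each ±√22 ± √241 is irrational), and any factorization into two quadratics over Q would force √(5302) ∈ Q (pairing opposite roots) or √22, √241 ∈ Q (other pairings), all impossible. Hence [Q(γ):Q] = 4 = [Q(√22, √241):Q], so Q(γ) = Q(√22, √241).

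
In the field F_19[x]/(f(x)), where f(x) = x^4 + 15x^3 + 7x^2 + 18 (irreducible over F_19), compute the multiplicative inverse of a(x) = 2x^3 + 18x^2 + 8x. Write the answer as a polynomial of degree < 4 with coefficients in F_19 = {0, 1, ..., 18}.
a(x)^(-1) ≡ 4x^3 + 2x^2 + 16x + 15 (mod f(x))

Since f is irreducible over F_19, F_19[x]/(f) is a field and a(x) ≠ 0 has an inverse. Apply the extended Euclidean algorithm to f(x) and a(x) in F_19[x]: f(x) = (10x + 3)·a(x) + (6x^2 + 14x + 18);  a(x) = (13x + 17)·(6x^2 + 14x + 18) + (11x + 17);  (6x^2 + 14x + 18) = (4x + 2)·(11x + 17) + (3). The last nonzero remainder is the constant 3 = gcd(f, a) in F_19. Back-substituting through the division chain expresses 3 = s(x)·a(x) + t(x)·f(x) with s(x) ≡ 12x^3 + 6x^2 + 10x + 7 (mod f), so (12x^3 + 6x^2 + 10x + 7)·a(x) ≡ 3 (mod f). Multiplying by 3^(-1) ≡ 13 in F_19 gives a(x)^(-1) ≡ 13·(12x^3 + 6x^2 + 10x + 7) ≡ 4x^3 + 2x^2 + 16x + 15 (mod f). Check: (2x^3 + 18x^2 + 8x)·(4x^3 + 2x^2 + 16x + 15) = 8x^6 + 5x^4 + 11x^3 + 18x^2 + 6x ≡ 1 (mod x^4 + 15x^3 + 7x^2 + 18).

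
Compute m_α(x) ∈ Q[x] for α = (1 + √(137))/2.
m_α(x) = x^2 - x - 34

From 2α - 1 = √(137), squaring gives (2α - 1)^2 = 137, i.e. 4α^2 - 4α + 1 = 137, so α^2 - α + (1 - 137)/4 = 0. Since 137 ≡ 1 (mod 4), (1 - 137)/4 = -34 ∈ Z. The polynomial x^2 - x - 34 has discriminant 1 - 4·(-34) = 137, which is not a perfect square in Q (d = 137 is squarefree and ≠ 1), so x^2 - x - 34 is irreducible over Q. It is the minimal polynomial of α.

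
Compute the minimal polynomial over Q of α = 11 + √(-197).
m_α(x) = x^2 - 22x + 318

From α - 11 = √(-197), squaring gives (α - 11)^2 = -197, i.e. α^2 - 22α + 121 = -197, so α^2 - 22α + 318 = 0. The discriminant of x^2 - 22x + 318 is (-22)^2 - 4·(318) = 484 - 1272 = -788, and 4·(-197) is not a perfect square in Q since -197 is squarefree and ≠ 1. Hence x^2 - 22x + 318 is irreducible over Q and is the minimal polynomial of α.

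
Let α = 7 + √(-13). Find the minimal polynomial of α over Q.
m_α(x) = x^2 - 14x + 62

From α - 7 = √(-13), squaring gives (α - 7)^2 = -13, i.e. α^2 - 14α + 49 = -13, so α^2 - 14α + 62 = 0. The discriminant of x^2 - 14x + 62 is (-14)^2 - 4·(62) = 196 - 248 = -52, and 4·(-13) is not a perfect square in Q since -13 is squarefree and ≠ 1. Hence x^2 - 14x + 62 is irreducible over Q and is the minimal polynomial of α.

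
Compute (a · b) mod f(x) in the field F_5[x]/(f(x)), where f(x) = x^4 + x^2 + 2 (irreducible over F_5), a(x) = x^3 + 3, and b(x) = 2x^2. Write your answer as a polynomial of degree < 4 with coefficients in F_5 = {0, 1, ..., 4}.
a · b ≡ 3x^3 + x^2 + x (mod f(x))

Multiply in F_5[x]: a(x)·b(x) = (x^3 + 3)·(2x^2) = 2x^5 + x^2. This has degree ≥ 4, so divide by f(x) over F_5: 2x^5 + x^2 = (2x)·(x^4 + x^2 + 2) + (3x^3 + x^2 + x). Hence a·b ≡ 3x^3 + x^2 + x (mod f). (F_5[x]/(f) is a field with 5^4 = 625 elements since f is irreducible of degree 4.)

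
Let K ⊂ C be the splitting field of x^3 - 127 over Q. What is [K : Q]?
[K : Q] = 6

The roots of x^3 - 127 are ∛127, ω∛127, ω^2∛127 where ω = e^(2πi/3) is a primitive cube root of unity, so K = Q(∛127, ω). Now [Q(∛127):Q] = 3 (since 127 is not a perfect cube, x^3 - 127 is irreducible) and [Q(ω):Q] = 2. Both 2 and 3 divide [K:Q], and [K:Q] ≤ 3·2 = 6, so [K:Q] = 6. (Equivalently: Q(∛127) ⊂ R but ω ∉ R, so [K : Q(∛127)] = 2.)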